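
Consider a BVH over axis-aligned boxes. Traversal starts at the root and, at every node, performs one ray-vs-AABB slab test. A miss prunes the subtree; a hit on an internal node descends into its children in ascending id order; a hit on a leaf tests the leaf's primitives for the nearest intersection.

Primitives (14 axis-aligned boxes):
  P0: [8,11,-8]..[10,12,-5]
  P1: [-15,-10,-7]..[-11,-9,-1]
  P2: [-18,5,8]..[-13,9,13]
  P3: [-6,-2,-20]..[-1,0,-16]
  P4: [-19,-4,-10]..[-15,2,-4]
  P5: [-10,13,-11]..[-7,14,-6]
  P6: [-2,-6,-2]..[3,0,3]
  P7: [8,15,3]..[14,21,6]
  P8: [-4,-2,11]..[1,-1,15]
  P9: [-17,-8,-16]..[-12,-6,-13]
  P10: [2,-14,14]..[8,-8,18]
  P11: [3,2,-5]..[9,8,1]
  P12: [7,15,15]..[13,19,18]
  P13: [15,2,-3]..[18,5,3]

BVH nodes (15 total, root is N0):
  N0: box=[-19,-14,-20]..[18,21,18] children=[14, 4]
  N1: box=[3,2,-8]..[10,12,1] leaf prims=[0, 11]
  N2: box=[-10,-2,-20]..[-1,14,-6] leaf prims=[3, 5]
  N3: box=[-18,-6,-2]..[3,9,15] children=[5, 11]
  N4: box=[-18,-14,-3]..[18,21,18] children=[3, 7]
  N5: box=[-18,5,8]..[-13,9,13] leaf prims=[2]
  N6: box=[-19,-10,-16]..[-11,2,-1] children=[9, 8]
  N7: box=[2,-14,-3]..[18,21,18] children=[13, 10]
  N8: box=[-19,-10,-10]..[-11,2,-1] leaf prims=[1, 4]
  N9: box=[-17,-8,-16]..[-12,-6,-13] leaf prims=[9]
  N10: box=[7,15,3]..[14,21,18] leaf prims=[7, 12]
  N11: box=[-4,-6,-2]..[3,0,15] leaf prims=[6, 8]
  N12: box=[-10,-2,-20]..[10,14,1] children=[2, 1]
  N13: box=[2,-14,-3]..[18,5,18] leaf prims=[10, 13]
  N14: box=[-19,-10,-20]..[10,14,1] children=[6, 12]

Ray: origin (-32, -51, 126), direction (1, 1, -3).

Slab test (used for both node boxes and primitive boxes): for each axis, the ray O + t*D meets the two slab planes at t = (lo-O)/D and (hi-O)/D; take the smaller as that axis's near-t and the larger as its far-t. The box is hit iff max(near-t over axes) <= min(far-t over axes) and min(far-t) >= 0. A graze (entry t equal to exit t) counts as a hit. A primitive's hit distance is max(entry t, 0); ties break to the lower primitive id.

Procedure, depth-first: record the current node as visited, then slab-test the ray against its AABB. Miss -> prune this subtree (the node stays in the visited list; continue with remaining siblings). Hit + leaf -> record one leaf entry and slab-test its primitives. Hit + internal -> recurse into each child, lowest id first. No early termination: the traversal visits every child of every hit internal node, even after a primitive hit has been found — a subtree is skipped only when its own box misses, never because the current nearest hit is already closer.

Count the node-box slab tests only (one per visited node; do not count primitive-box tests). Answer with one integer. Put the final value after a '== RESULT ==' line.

Trace the traversal:
N0 x:[13,50] y:[37,72] z:[36,146/3] -> hit [37,146/3], descend [4, 14]
  N4 x:[14,50] y:[37,72] z:[36,43] -> hit [37,43], descend [3, 7]
    N3 x:[14,35] y:[45,60] z:[37,128/3] -> miss, prune
    N7 x:[34,50] y:[37,72] z:[36,43] -> hit [37,43], descend [10, 13]
      N10 x:[39,46] y:[66,72] z:[36,41] -> miss, prune
      N13 x:[34,50] y:[37,56] z:[36,43] -> hit [37,43] leaf, test {P10@t=37, P13(miss)}
  N14 x:[13,42] y:[41,65] z:[125/3,146/3] -> hit [125/3,42], descend [6, 12]
    N6 x:[13,21] y:[41,53] z:[127/3,142/3] -> miss, prune
    N12 x:[22,42] y:[49,65] z:[125/3,146/3] -> miss, prune

9 AABB tests over nodes [0, 4, 3, 7, 10, 13, 14, 6, 12]; 1 leaf entered; closest P10.

== RESULT ==
9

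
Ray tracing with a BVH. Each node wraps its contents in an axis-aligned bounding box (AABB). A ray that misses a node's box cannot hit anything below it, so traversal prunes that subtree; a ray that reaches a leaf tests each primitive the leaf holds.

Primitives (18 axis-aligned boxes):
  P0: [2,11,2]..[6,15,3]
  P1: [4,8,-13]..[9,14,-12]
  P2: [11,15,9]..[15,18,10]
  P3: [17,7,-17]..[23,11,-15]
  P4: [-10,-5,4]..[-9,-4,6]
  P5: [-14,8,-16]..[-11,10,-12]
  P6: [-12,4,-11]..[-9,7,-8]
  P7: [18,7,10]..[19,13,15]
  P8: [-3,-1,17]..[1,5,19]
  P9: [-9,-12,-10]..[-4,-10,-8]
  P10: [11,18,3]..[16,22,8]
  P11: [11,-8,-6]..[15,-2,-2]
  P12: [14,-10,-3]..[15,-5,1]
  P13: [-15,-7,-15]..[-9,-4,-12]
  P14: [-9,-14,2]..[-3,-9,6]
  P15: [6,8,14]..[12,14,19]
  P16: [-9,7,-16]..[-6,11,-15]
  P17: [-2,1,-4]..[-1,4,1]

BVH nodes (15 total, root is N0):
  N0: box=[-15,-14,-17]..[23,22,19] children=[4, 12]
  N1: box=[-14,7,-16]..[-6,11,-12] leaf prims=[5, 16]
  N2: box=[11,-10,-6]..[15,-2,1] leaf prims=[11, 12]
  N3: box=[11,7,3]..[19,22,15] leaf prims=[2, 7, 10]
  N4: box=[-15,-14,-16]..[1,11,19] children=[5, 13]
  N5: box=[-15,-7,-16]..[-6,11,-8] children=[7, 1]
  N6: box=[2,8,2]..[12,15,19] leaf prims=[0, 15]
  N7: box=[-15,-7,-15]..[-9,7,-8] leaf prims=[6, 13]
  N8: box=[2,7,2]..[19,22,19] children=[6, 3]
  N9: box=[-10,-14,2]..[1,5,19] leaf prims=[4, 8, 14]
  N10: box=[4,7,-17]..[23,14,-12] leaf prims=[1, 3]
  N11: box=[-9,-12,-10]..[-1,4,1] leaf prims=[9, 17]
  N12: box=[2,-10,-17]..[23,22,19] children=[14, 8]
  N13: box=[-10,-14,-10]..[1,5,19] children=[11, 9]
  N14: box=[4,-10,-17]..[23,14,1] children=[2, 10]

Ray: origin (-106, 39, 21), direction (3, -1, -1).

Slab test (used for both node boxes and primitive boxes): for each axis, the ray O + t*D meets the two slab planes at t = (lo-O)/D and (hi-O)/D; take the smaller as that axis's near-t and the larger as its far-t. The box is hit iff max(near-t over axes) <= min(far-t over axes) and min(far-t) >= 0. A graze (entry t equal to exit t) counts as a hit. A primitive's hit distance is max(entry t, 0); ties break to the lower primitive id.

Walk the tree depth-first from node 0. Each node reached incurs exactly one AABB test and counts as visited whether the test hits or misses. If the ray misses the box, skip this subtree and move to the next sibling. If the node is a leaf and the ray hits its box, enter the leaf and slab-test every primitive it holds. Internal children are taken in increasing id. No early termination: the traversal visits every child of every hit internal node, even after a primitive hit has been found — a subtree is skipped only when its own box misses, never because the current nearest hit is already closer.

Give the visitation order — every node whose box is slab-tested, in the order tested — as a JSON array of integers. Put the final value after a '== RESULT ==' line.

Trace the traversal:
N0 x:[91/3,43] y:[17,53] z:[2,38] -> hit [91/3,38], descend [4, 12]
  N4 x:[91/3,107/3] y:[28,53] z:[2,37] -> hit [91/3,107/3], descend [5, 13]
    N5 x:[91/3,100/3] y:[28,46] z:[29,37] -> hit [91/3,100/3], descend [1, 7]
      N1 x:[92/3,100/3] y:[28,32] z:[33,37] -> miss, prune
      N7 x:[91/3,97/3] y:[32,46] z:[29,36] -> hit [32,97/3] leaf, test {P6@t=32, P13(miss)}
    N13 x:[32,107/3] y:[34,53] z:[2,31] -> miss, prune
  N12 x:[36,43] y:[17,49] z:[2,38] -> hit [36,38], descend [8, 14]
    N8 x:[36,125/3] y:[17,32] z:[2,19] -> miss, prune
    N14 x:[110/3,43] y:[25,49] z:[20,38] -> hit [110/3,38], descend [2, 10]
      N2 x:[39,121/3] y:[41,49] z:[20,27] -> miss, prune
      N10 x:[110/3,43] y:[25,32] z:[33,38] -> miss, prune

Summary -> nodes [0, 4, 5, 1, 7, 13, 12, 8, 14, 2, 10]; box-tests=11; leaf-entries=1; first=P6

== RESULT ==
[0, 4, 5, 1, 7, 13, 12, 8, 14, 2, 10]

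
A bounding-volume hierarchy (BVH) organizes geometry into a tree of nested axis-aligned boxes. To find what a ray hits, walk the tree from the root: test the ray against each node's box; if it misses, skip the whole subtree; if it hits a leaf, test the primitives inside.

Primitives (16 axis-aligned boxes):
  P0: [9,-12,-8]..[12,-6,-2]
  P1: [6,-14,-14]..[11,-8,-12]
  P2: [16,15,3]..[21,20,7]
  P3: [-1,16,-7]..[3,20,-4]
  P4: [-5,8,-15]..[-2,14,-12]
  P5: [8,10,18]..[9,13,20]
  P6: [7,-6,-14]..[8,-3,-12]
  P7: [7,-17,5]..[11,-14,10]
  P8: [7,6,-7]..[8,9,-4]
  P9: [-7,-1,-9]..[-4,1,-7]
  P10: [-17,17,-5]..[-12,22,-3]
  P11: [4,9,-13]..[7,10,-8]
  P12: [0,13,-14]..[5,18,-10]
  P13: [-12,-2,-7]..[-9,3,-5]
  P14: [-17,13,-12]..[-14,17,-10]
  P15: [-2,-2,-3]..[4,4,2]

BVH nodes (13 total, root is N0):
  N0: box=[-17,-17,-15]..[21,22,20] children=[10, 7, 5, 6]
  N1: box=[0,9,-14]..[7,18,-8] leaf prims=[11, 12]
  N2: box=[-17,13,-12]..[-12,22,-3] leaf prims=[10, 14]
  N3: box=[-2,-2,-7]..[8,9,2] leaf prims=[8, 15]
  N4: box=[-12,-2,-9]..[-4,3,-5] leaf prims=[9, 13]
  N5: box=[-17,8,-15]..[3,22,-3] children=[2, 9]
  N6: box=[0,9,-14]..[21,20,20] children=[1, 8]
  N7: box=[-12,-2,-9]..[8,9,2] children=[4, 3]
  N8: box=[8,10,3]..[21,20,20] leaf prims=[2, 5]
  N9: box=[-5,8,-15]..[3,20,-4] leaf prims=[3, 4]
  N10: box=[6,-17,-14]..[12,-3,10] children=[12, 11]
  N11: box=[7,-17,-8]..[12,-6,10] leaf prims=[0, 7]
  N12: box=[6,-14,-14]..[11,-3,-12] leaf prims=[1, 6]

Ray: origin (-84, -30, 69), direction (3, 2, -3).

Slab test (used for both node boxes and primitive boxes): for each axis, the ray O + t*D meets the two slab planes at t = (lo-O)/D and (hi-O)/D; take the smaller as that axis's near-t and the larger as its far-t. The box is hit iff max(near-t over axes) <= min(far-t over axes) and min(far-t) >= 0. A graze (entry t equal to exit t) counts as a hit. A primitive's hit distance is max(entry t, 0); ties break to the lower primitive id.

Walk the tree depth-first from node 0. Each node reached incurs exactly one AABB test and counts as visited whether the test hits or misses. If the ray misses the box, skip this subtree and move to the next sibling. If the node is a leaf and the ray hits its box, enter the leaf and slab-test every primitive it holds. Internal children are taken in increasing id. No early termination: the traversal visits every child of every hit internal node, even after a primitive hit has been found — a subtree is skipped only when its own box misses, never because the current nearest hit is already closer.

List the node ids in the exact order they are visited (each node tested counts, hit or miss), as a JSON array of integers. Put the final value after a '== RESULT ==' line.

Walk:
N0 x:[67/3,35] y:[13/2,26] z:[49/3,28] -> hit [67/3,26], descend [5, 6, 7, 10]
  N5 x:[67/3,29] y:[19,26] z:[24,28] -> hit [24,26], descend [2, 9]
    N2 x:[67/3,24] y:[43/2,26] z:[24,27] -> hit [24,24] leaf, test {P10@t=24, P14(miss)}
    N9 x:[79/3,29] y:[19,25] z:[73/3,28] -> miss, prune
  N6 x:[28,35] y:[39/2,25] z:[49/3,83/3] -> miss, prune
  N7 x:[24,92/3] y:[14,39/2] z:[67/3,26] -> miss, prune
  N10 x:[30,32] y:[13/2,27/2] z:[59/3,83/3] -> miss, prune

7 AABB tests over nodes [0, 5, 2, 9, 6, 7, 10]; 1 leaf entered; closest P10.

== RESULT ==
[0, 5, 2, 9, 6, 7, 10]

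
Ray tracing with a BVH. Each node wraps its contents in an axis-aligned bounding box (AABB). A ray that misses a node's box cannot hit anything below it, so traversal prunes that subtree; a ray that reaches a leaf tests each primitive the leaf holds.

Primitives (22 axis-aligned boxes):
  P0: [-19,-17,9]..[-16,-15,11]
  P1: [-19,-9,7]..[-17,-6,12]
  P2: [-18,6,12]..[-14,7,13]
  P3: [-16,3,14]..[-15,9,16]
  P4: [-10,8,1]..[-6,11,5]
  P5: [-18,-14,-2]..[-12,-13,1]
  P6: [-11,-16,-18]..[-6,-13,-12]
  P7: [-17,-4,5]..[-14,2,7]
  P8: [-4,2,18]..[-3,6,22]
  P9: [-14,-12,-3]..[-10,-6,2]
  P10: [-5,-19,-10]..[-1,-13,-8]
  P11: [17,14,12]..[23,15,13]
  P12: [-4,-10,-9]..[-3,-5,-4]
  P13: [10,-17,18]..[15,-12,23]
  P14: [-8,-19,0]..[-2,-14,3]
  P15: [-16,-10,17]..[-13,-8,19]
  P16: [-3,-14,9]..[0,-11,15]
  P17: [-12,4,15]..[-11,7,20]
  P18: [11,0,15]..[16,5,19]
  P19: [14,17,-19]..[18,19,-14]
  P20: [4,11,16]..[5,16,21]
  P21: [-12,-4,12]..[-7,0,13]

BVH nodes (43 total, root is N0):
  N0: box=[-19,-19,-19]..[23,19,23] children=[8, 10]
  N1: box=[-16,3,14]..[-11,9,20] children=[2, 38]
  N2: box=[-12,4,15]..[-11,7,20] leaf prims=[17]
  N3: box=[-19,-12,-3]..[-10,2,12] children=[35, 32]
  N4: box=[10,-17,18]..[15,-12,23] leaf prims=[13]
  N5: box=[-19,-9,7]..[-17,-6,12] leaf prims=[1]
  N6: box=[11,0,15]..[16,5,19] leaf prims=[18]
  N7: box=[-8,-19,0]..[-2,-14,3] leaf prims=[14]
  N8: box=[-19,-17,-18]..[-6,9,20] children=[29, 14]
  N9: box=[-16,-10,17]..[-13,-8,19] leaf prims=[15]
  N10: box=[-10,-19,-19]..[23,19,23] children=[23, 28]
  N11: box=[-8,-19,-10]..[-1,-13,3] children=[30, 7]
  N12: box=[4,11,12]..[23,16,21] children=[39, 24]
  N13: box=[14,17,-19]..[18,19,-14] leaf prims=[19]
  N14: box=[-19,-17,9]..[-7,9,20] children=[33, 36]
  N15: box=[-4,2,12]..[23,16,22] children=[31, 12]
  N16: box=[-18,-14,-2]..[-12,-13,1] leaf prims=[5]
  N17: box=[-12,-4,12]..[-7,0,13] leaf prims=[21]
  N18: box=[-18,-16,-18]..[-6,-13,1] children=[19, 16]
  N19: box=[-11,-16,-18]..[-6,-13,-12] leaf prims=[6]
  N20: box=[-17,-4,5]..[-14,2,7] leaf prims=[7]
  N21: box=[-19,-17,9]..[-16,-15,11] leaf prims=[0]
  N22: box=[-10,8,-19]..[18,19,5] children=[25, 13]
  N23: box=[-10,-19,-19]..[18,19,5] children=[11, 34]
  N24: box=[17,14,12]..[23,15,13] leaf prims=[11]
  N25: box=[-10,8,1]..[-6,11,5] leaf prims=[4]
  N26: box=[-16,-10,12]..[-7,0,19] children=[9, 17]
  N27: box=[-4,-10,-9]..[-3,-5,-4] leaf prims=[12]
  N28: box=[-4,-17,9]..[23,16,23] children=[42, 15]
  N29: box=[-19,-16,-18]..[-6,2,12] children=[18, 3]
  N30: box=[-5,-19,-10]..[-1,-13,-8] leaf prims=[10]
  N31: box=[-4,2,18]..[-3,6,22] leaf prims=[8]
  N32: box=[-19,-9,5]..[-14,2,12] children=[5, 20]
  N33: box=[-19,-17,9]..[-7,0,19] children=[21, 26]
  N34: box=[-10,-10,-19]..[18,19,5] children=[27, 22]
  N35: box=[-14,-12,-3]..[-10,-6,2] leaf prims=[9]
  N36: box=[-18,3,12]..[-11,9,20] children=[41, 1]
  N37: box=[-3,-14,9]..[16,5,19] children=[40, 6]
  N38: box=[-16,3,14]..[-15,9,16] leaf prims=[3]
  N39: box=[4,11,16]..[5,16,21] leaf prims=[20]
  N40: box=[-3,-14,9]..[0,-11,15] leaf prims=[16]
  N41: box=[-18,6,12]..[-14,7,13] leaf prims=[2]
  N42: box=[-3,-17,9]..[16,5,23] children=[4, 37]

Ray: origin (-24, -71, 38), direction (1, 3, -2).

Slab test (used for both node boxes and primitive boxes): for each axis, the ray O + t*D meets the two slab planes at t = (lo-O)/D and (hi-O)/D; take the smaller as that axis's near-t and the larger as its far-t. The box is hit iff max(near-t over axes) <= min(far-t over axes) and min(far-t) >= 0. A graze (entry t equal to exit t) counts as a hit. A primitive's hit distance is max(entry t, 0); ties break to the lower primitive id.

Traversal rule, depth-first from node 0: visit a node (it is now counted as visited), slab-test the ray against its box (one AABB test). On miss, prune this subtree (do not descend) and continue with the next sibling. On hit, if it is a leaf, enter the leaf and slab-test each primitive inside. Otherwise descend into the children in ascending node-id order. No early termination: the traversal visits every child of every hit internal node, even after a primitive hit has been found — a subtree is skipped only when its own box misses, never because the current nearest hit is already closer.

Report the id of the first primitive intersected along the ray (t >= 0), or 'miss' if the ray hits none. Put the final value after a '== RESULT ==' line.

Trace the traversal:
N0 x:[5,47] y:[52/3,30] z:[15/2,57/2] -> hit [52/3,57/2], descend [8, 10]
  N8 x:[5,18] y:[18,80/3] z:[9,28] -> hit [18,18], descend [14, 29]
    N14 x:[5,17] y:[18,80/3] z:[9,29/2] -> miss, prune
    N29 x:[5,18] y:[55/3,73/3] z:[13,28] -> miss, prune
  N10 x:[14,47] y:[52/3,30] z:[15/2,57/2] -> hit [52/3,57/2], descend [23, 28]
    N23 x:[14,42] y:[52/3,30] z:[33/2,57/2] -> hit [52/3,57/2], descend [11, 34]
      N11 x:[16,23] y:[52/3,58/3] z:[35/2,24] -> hit [35/2,58/3], descend [7, 30]
        N7 x:[16,22] y:[52/3,19] z:[35/2,19] -> hit [35/2,19] leaf, test {P14@t=35/2}
        N30 x:[19,23] y:[52/3,58/3] z:[23,24] -> miss, prune
      N34 x:[14,42] y:[61/3,30] z:[33/2,57/2] -> hit [61/3,57/2], descend [22, 27]
        N22 x:[14,42] y:[79/3,30] z:[33/2,57/2] -> hit [79/3,57/2], descend [13, 25]
          N13 x:[38,42] y:[88/3,30] z:[26,57/2] -> miss, prune
          N25 x:[14,18] y:[79/3,82/3] z:[33/2,37/2] -> miss, prune
        N27 x:[20,21] y:[61/3,22] z:[21,47/2] -> hit [21,21] leaf, test {P12@t=21}
    N28 x:[20,47] y:[18,29] z:[15/2,29/2] -> miss, prune

Summary -> nodes [0, 8, 14, 29, 10, 23, 11, 7, 30, 34, 22, 13, 25, 27, 28]; box-tests=15; leaf-entries=2; first=P14

== RESULT ==
14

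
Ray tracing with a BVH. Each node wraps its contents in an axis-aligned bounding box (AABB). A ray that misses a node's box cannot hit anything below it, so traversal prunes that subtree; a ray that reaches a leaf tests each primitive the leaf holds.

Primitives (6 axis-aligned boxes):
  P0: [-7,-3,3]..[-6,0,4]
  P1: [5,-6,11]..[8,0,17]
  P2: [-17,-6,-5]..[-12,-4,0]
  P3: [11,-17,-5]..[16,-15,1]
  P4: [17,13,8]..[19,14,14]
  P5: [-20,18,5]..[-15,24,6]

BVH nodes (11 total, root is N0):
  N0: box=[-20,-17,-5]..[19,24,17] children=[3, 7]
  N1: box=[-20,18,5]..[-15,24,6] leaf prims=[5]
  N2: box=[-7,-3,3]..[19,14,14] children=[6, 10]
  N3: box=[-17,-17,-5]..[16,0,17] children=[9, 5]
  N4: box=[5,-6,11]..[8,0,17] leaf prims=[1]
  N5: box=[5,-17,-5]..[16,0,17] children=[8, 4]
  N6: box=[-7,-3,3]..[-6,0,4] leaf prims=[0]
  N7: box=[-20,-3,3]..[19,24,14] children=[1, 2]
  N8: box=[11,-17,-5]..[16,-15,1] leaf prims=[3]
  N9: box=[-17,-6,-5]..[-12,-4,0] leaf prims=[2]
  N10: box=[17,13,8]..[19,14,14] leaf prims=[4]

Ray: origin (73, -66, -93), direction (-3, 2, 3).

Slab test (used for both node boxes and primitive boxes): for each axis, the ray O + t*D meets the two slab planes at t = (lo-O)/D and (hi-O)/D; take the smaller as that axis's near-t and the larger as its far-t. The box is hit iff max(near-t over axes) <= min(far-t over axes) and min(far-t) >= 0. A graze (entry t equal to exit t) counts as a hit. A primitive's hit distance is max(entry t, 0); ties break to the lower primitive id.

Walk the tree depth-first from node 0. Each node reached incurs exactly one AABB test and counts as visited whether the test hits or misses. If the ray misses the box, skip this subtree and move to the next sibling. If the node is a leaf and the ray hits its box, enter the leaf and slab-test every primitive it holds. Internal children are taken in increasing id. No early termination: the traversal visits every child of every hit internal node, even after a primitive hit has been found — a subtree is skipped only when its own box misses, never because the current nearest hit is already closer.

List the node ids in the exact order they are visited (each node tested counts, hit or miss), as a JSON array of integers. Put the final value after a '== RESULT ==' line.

Traverse from the root:
N0 x:[18,31] y:[49/2,45] z:[88/3,110/3] -> hit [88/3,31], descend [3, 7]
  N3 x:[19,30] y:[49/2,33] z:[88/3,110/3] -> hit [88/3,30], descend [5, 9]
    N5 x:[19,68/3] y:[49/2,33] z:[88/3,110/3] -> miss, prune
    N9 x:[85/3,30] y:[30,31] z:[88/3,31] -> hit [30,30] leaf, test {P2@t=30}
  N7 x:[18,31] y:[63/2,45] z:[32,107/3] -> miss, prune

5 AABB tests over nodes [0, 3, 5, 9, 7]; 1 leaf entered; closest P2.

== RESULT ==
[0, 3, 5, 9, 7]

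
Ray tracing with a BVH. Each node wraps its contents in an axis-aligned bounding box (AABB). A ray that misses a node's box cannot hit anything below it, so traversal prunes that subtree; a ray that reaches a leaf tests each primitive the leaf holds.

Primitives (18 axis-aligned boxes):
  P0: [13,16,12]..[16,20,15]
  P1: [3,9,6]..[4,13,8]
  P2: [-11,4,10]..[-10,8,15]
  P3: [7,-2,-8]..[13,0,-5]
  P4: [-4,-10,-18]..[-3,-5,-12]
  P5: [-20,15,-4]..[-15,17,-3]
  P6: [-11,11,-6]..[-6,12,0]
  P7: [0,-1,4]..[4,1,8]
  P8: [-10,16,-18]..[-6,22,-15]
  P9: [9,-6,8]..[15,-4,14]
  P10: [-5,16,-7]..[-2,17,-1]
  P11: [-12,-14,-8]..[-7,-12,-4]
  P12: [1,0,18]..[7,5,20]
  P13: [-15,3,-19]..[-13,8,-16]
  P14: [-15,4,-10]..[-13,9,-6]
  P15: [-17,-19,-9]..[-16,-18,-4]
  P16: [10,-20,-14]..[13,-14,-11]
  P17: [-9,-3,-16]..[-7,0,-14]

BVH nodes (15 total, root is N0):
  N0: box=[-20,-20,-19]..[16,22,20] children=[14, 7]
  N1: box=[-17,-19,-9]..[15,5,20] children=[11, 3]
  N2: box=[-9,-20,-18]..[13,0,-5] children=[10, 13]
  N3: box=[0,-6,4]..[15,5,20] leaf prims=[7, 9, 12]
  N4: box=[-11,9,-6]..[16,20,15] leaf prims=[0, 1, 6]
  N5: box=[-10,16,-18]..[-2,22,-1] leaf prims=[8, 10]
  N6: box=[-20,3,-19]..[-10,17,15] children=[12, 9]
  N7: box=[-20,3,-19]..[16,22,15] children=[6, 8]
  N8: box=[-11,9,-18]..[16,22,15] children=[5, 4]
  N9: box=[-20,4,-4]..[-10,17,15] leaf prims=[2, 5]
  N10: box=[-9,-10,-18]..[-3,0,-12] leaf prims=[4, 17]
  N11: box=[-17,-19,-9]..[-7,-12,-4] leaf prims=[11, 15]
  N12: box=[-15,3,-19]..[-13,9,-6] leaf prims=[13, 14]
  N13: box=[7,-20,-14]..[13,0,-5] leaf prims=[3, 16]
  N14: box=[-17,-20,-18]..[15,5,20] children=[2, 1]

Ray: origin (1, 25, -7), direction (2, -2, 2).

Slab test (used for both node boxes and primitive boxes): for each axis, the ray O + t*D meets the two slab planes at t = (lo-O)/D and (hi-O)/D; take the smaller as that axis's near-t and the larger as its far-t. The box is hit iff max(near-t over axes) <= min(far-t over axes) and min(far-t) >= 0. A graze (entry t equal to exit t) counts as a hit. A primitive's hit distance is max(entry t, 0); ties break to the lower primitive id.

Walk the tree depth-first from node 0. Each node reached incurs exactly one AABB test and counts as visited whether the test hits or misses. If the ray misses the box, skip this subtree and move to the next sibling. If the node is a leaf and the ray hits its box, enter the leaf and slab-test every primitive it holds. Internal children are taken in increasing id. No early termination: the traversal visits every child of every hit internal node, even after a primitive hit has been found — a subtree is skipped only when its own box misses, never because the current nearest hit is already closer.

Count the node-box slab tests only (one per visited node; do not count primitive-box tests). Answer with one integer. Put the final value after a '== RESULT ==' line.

Traverse from the root:
N0 x:[-21/2,15/2] y:[3/2,45/2] z:[-6,27/2] -> hit [3/2,15/2], descend [7, 14]
  N7 x:[-21/2,15/2] y:[3/2,11] z:[-6,11] -> hit [3/2,15/2], descend [6, 8]
    N6 x:[-21/2,-11/2] y:[4,11] z:[-6,11] -> miss, prune
    N8 x:[-6,15/2] y:[3/2,8] z:[-11/2,11] -> hit [3/2,15/2], descend [4, 5]
      N4 x:[-6,15/2] y:[5/2,8] z:[1/2,11] -> hit [5/2,15/2] leaf, test {P0(miss), P1(miss), P6(miss)}
      N5 x:[-11/2,-3/2] y:[3/2,9/2] z:[-11/2,3] -> miss, prune
  N14 x:[-9,7] y:[10,45/2] z:[-11/2,27/2] -> miss, prune

Visited [0, 7, 6, 8, 4, 5, 14]. Tests: 7 box, 1 leaf. Nearest: miss.

== RESULT ==
7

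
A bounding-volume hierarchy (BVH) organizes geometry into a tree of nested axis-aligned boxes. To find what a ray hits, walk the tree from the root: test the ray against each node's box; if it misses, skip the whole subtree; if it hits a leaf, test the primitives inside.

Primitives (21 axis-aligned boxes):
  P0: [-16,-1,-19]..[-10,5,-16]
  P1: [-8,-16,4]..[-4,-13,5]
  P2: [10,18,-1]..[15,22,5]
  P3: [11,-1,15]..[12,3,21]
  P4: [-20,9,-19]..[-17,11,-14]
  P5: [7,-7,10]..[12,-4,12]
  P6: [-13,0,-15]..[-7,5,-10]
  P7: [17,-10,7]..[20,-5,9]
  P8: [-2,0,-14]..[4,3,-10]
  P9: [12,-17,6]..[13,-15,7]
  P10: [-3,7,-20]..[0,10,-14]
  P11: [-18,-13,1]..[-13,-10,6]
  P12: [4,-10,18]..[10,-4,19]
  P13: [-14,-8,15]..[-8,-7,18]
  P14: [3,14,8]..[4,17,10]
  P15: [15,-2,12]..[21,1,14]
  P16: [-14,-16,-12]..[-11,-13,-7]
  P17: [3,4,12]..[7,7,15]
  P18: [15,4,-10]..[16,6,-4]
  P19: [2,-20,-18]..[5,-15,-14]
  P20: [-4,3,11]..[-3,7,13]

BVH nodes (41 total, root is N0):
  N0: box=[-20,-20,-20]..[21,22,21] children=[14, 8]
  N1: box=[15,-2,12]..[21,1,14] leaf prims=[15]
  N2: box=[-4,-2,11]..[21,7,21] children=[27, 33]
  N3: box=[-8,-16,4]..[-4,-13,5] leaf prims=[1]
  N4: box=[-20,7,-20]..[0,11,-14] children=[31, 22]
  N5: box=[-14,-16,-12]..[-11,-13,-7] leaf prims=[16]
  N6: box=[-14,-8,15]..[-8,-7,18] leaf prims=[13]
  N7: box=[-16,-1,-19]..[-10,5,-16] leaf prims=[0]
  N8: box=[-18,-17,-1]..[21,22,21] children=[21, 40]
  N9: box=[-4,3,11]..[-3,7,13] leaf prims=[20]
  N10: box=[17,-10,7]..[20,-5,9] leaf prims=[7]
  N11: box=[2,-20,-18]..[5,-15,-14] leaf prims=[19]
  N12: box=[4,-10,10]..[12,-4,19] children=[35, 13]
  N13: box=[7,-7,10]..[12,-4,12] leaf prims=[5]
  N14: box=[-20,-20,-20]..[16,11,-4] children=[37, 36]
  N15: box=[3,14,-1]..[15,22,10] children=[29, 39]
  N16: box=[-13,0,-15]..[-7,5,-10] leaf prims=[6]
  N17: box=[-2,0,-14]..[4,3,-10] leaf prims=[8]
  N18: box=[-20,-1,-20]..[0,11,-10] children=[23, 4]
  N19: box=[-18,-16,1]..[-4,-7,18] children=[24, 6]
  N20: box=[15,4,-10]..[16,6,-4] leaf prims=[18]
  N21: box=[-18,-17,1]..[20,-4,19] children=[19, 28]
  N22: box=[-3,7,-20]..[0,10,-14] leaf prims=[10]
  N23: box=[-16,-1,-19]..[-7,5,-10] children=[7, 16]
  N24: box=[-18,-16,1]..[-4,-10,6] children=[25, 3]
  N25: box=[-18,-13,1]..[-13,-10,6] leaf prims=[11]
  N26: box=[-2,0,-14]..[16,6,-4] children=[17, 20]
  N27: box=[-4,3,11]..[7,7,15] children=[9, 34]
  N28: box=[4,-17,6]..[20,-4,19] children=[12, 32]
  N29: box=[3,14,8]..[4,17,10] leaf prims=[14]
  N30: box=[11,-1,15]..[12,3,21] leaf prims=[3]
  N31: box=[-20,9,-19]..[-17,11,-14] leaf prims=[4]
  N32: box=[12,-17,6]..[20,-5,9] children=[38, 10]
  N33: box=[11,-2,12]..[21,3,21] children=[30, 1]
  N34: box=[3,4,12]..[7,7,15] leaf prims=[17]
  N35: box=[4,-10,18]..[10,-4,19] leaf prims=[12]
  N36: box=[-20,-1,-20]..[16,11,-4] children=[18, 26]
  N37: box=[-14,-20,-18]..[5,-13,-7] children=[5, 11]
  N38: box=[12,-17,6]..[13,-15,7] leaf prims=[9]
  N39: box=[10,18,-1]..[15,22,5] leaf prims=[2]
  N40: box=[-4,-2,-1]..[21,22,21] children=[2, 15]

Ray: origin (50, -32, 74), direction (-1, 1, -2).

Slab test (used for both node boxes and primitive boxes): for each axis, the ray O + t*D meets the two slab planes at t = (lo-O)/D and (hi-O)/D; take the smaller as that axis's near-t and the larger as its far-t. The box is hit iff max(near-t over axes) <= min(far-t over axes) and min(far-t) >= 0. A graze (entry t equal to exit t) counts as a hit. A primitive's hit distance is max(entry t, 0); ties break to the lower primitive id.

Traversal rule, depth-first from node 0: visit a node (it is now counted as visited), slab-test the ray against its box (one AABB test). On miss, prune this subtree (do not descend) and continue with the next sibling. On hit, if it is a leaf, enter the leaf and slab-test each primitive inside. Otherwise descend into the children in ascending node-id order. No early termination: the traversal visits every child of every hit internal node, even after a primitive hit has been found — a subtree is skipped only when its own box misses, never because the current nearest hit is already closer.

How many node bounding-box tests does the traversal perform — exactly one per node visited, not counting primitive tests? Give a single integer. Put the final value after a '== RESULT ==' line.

Trace the traversal:
N0 x:[29,70] y:[12,54] z:[53/2,47] -> hit [29,47], descend [8, 14]
  N8 x:[29,68] y:[15,54] z:[53/2,75/2] -> hit [29,75/2], descend [21, 40]
    N21 x:[30,68] y:[15,28] z:[55/2,73/2] -> miss, prune
    N40 x:[29,54] y:[30,54] z:[53/2,75/2] -> hit [30,75/2], descend [2, 15]
      N2 x:[29,54] y:[30,39] z:[53/2,63/2] -> hit [30,63/2], descend [27, 33]
        N27 x:[43,54] y:[35,39] z:[59/2,63/2] -> miss, prune
        N33 x:[29,39] y:[30,35] z:[53/2,31] -> hit [30,31], descend [1, 30]
          N1 x:[29,35] y:[30,33] z:[30,31] -> hit [30,31] leaf, test {P15@t=30}
          N30 x:[38,39] y:[31,35] z:[53/2,59/2] -> miss, prune
      N15 x:[35,47] y:[46,54] z:[32,75/2] -> miss, prune
  N14 x:[34,70] y:[12,43] z:[39,47] -> hit [39,43], descend [36, 37]
    N36 x:[34,70] y:[31,43] z:[39,47] -> hit [39,43], descend [18, 26]
      N18 x:[50,70] y:[31,43] z:[42,47] -> miss, prune
      N26 x:[34,52] y:[32,38] z:[39,44] -> miss, prune
    N37 x:[45,64] y:[12,19] z:[81/2,46] -> miss, prune

15 AABB tests over nodes [0, 8, 21, 40, 2, 27, 33, 1, 30, 15, 14, 36, 18, 26, 37]; 1 leaf entered; closest P15.

== RESULT ==
15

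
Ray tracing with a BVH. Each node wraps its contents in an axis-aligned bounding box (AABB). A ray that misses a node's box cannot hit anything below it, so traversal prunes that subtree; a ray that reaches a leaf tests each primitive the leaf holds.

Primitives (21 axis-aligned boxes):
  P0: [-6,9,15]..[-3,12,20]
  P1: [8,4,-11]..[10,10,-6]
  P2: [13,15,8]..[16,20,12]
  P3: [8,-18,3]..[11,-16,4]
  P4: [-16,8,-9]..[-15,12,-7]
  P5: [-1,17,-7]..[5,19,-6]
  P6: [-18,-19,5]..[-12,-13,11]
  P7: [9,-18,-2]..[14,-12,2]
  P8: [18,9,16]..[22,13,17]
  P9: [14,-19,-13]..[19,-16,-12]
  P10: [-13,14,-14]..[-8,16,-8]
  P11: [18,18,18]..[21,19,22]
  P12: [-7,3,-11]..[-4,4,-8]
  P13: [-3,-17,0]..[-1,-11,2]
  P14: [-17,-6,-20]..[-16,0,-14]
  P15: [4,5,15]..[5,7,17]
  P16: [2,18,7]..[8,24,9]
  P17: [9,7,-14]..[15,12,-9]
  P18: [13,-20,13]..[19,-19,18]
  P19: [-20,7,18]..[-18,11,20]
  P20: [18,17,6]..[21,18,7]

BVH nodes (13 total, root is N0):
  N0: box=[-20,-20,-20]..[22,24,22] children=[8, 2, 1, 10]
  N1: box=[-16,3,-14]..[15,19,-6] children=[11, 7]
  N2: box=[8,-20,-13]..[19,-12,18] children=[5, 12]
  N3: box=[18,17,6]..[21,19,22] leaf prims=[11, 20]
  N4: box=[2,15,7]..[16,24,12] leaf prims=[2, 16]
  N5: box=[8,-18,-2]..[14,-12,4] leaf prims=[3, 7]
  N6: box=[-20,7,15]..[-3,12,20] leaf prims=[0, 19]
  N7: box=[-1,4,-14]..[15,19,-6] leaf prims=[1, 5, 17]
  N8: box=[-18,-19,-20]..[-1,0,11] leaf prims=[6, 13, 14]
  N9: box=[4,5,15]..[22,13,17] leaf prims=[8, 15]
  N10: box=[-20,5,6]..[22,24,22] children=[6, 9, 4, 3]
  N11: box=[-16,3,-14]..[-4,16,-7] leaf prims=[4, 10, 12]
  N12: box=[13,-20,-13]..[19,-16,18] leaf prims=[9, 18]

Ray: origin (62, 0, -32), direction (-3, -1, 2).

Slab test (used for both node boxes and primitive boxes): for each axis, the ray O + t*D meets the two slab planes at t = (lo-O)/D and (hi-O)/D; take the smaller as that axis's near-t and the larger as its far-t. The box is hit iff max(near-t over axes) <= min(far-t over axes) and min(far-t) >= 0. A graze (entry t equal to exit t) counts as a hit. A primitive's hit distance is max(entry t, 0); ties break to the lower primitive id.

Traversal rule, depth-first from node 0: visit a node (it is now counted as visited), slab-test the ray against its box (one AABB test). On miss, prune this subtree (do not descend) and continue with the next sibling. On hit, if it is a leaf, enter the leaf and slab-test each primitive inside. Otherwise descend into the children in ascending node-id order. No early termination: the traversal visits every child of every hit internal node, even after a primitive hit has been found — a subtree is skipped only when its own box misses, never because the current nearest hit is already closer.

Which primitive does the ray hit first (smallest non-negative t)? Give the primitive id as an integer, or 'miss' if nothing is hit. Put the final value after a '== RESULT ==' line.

Traverse from the root:
N0 x:[40/3,82/3] y:[-24,20] z:[6,27] -> hit [40/3,20], descend [1, 2, 8, 10]
  N1 x:[47/3,26] y:[-19,-3] z:[9,13] -> miss, prune
  N2 x:[43/3,18] y:[12,20] z:[19/2,25] -> hit [43/3,18], descend [5, 12]
    N5 x:[16,18] y:[12,18] z:[15,18] -> hit [16,18] leaf, test {P3@t=35/2, P7@t=16}
    N12 x:[43/3,49/3] y:[16,20] z:[19/2,25] -> hit [16,49/3] leaf, test {P9(miss), P18(miss)}
  N8 x:[21,80/3] y:[0,19] z:[6,43/2] -> miss, prune
  N10 x:[40/3,82/3] y:[-24,-5] z:[19,27] -> miss, prune

7 AABB tests over nodes [0, 1, 2, 5, 12, 8, 10]; 2 leaves entered; closest P7.

== RESULT ==
7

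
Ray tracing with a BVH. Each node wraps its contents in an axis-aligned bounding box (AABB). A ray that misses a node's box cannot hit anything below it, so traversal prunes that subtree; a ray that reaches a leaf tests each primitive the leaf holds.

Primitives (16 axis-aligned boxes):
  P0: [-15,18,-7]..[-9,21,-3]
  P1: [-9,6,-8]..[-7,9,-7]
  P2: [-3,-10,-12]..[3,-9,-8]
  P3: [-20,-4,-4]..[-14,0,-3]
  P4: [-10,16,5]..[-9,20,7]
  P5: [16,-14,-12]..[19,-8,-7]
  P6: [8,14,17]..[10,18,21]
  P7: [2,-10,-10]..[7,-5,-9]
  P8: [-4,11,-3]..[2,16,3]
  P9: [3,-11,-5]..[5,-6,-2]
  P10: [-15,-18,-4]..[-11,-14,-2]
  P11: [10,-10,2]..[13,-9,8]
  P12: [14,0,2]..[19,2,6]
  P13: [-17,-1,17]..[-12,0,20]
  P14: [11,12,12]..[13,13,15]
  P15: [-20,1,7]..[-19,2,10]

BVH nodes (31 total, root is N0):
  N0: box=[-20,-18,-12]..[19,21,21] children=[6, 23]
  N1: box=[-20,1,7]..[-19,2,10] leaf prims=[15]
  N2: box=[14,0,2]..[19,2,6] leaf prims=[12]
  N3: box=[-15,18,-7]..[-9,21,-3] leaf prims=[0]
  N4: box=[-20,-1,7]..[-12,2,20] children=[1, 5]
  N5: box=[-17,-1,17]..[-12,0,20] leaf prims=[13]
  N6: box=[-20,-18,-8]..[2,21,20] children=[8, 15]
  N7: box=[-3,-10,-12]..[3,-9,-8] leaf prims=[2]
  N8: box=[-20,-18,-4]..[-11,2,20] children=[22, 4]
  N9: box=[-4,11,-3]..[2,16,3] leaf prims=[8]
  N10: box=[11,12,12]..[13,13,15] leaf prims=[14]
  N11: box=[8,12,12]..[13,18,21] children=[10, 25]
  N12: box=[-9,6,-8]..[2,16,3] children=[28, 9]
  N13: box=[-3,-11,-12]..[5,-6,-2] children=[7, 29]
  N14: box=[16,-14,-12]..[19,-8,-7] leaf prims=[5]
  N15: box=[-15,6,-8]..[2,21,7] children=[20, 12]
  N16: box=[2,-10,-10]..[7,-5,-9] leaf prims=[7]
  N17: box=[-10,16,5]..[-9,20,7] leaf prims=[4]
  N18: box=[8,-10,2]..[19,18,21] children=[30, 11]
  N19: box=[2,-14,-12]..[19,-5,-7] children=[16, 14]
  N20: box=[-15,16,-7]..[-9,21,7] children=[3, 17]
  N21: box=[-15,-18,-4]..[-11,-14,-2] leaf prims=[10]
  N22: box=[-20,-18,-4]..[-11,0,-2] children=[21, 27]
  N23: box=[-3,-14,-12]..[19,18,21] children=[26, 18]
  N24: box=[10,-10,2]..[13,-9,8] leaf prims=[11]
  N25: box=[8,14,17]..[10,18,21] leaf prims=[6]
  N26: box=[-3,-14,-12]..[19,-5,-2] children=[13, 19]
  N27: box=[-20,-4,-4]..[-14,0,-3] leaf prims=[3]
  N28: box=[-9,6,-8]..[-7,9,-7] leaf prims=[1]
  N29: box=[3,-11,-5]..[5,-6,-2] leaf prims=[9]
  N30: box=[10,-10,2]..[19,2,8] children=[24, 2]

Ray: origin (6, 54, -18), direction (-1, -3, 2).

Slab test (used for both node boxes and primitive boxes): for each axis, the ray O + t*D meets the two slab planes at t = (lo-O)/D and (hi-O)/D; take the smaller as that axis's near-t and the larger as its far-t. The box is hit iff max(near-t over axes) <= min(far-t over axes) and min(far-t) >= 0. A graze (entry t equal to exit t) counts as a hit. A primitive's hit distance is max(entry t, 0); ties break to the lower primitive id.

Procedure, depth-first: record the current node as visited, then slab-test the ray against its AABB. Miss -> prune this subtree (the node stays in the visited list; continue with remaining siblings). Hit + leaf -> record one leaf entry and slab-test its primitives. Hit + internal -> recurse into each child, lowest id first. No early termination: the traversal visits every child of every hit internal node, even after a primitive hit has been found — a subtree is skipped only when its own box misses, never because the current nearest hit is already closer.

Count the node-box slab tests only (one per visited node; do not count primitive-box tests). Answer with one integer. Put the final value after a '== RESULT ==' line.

Trace the traversal:
N0 x:[-13,26] y:[11,24] z:[3,39/2] -> hit [11,39/2], descend [6, 23]
  N6 x:[4,26] y:[11,24] z:[5,19] -> hit [11,19], descend [8, 15]
    N8 x:[17,26] y:[52/3,24] z:[7,19] -> hit [52/3,19], descend [4, 22]
      N4 x:[18,26] y:[52/3,55/3] z:[25/2,19] -> hit [18,55/3], descend [1, 5]
        N1 x:[25,26] y:[52/3,53/3] z:[25/2,14] -> miss, prune
        N5 x:[18,23] y:[18,55/3] z:[35/2,19] -> hit [18,55/3] leaf, test {P13@t=18}
      N22 x:[17,26] y:[18,24] z:[7,8] -> miss, prune
    N15 x:[4,21] y:[11,16] z:[5,25/2] -> hit [11,25/2], descend [12, 20]
      N12 x:[4,15] y:[38/3,16] z:[5,21/2] -> miss, prune
      N20 x:[15,21] y:[11,38/3] z:[11/2,25/2] -> miss, prune
  N23 x:[-13,9] y:[12,68/3] z:[3,39/2] -> miss, prune

11 AABB tests over nodes [0, 6, 8, 4, 1, 5, 22, 15, 12, 20, 23]; 1 leaf entered; closest P13.

== RESULT ==
11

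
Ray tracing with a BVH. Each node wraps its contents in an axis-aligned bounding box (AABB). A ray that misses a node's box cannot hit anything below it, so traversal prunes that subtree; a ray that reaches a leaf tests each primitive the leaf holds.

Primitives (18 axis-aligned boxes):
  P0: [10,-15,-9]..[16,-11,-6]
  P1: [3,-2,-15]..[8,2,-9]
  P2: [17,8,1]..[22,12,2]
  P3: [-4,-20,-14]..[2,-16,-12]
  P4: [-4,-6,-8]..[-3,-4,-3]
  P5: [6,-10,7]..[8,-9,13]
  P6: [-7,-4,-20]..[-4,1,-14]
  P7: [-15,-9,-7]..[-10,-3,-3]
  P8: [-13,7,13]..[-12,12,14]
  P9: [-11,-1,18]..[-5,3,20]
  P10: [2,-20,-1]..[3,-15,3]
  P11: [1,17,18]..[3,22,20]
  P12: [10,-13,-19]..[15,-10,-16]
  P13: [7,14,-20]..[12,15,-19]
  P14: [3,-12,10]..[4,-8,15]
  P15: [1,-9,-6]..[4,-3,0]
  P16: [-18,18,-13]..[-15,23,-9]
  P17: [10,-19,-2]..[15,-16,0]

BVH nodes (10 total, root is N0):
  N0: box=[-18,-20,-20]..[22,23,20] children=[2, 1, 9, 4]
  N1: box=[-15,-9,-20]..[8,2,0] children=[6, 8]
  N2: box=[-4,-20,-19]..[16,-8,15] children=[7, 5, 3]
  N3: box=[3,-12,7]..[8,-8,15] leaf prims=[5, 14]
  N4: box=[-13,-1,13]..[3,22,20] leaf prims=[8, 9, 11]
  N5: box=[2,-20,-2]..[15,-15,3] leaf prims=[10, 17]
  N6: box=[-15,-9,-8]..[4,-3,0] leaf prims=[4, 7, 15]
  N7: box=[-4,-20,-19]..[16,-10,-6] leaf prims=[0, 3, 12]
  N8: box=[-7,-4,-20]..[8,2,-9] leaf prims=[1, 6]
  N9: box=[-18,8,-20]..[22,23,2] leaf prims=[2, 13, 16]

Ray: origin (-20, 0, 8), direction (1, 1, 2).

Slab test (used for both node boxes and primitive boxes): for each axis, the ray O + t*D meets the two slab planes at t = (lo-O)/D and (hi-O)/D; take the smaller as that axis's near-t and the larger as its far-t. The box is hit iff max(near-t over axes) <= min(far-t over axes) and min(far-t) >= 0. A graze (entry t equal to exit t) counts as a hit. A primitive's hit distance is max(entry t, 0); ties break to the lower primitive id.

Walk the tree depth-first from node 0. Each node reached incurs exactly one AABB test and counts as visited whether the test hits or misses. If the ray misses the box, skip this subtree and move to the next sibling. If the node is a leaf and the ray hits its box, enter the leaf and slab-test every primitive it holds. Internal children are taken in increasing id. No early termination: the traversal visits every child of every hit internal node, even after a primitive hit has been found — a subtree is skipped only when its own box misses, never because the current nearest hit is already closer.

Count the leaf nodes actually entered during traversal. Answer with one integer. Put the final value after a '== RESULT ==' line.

Traverse from the root:
N0 x:[2,42] y:[-20,23] z:[-14,6] -> hit [2,6], descend [1, 2, 4, 9]
  N1 x:[5,28] y:[-9,2] z:[-14,-4] -> miss, prune
  N2 x:[16,36] y:[-20,-8] z:[-27/2,7/2] -> miss, prune
  N4 x:[7,23] y:[-1,22] z:[5/2,6] -> miss, prune
  N9 x:[2,42] y:[8,23] z:[-14,-3] -> miss, prune

order=[0, 1, 2, 4, 9]  |boxes|=5  |leaves|=0  hit=miss

== RESULT ==
0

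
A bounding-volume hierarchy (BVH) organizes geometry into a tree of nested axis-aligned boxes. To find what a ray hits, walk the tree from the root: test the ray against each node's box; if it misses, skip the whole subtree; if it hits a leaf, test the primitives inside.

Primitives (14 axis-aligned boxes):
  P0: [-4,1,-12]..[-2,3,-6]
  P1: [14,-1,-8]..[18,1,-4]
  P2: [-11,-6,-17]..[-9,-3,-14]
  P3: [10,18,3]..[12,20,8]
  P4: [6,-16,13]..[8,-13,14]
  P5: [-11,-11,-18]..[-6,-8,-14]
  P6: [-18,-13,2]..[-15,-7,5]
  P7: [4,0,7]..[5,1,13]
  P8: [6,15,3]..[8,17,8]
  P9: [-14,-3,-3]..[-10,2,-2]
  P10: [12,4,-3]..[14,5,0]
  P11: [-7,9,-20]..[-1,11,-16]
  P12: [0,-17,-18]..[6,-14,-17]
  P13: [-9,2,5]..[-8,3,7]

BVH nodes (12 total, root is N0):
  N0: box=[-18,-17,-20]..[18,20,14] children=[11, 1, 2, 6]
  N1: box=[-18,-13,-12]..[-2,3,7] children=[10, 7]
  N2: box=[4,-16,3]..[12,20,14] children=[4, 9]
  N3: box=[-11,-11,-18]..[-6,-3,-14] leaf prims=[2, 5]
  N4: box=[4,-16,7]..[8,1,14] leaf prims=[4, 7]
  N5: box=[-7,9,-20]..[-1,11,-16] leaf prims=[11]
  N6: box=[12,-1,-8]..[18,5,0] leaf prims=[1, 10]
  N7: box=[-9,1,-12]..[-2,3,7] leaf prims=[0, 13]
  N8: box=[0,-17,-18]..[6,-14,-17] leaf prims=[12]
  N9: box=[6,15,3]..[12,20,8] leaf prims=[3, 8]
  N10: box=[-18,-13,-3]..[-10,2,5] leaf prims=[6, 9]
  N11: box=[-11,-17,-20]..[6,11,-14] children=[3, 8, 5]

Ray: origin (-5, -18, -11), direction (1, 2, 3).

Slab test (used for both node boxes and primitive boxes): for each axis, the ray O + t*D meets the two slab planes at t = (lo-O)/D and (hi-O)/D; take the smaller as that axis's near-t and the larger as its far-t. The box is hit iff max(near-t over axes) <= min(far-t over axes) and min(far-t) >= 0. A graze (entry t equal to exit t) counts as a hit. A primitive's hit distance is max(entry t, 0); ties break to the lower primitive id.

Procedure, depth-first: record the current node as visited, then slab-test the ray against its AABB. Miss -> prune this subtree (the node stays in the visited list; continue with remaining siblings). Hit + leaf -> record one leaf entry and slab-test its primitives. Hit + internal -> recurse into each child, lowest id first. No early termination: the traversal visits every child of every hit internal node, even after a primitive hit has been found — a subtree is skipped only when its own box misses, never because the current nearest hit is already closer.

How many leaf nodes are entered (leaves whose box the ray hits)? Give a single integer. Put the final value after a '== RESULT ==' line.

Trace the traversal:
N0 x:[-13,23] y:[1/2,19] z:[-3,25/3] -> hit [1/2,25/3], descend [1, 2, 6, 11]
  N1 x:[-13,3] y:[5/2,21/2] z:[-1/3,6] -> hit [5/2,3], descend [7, 10]
    N7 x:[-4,3] y:[19/2,21/2] z:[-1/3,6] -> miss, prune
    N10 x:[-13,-5] y:[5/2,10] z:[8/3,16/3] -> miss, prune
  N2 x:[9,17] y:[1,19] z:[14/3,25/3] -> miss, prune
  N6 x:[17,23] y:[17/2,23/2] z:[1,11/3] -> miss, prune
  N11 x:[-6,11] y:[1/2,29/2] z:[-3,-1] -> miss, prune

Visited [0, 1, 7, 10, 2, 6, 11]. Tests: 7 box, 0 leaf. Nearest: miss.

== RESULT ==
0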